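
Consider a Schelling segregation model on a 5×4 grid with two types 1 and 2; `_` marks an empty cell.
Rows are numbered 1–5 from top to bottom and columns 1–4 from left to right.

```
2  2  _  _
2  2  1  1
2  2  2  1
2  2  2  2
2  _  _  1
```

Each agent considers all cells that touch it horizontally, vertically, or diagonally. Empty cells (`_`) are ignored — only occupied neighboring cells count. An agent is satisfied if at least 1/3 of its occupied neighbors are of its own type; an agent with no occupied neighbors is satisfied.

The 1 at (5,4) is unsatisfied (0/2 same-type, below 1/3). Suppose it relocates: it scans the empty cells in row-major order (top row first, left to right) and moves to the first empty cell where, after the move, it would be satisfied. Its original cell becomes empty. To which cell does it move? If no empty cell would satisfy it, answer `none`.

Vacating (5,4). Empty cells in order:
  (1,3): 2/4 same-type → satisfied — stop here.

(1,3)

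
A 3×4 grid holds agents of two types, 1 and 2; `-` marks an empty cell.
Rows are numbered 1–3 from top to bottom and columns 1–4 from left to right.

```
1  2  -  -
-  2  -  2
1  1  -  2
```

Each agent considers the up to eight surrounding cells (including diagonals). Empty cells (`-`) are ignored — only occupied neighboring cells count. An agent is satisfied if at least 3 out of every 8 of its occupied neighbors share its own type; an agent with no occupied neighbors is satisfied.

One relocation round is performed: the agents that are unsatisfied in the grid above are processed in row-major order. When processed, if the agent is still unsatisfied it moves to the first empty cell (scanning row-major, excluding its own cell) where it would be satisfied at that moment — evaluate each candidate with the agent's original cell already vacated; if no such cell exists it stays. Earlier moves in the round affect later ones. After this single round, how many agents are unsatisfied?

0

Initially unsatisfied (in order): (1,1), (2,2).
  (1,1) → (2,1).
  (2,2) → (1,1).
Resulting grid:
2 2 - -
1 - - 2
1 1 - 2
All satisfied now.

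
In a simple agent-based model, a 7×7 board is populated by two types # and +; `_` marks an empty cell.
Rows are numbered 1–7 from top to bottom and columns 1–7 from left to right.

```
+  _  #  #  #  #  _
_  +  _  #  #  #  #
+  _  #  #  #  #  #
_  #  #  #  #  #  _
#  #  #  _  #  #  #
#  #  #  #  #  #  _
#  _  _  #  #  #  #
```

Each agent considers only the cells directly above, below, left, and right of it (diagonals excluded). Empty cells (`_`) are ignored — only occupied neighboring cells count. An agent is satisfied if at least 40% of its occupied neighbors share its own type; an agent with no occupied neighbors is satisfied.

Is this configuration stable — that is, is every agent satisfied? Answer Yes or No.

Yes

(1,1)+ 0/0 ok
(1,3)# 1/1 ok
(1,4)# 3/3 ok
(1,5)# 3/3 ok
(1,6)# 2/2 ok
(2,2)+ 0/0 ok
(2,4)# 3/3 ok
(2,5)# 4/4 ok
(2,6)# 4/4 ok
(2,7)# 2/2 ok
(3,1)+ 0/0 ok
(3,3)# 2/2 ok
(3,4)# 4/4 ok
(3,5)# 4/4 ok
(3,6)# 4/4 ok
(3,7)# 2/2 ok
(4,2)# 2/2 ok
(4,3)# 4/4 ok
(4,4)# 3/3 ok
(4,5)# 4/4 ok
(4,6)# 3/3 ok
(5,1)# 2/2 ok
(5,2)# 4/4 ok
(5,3)# 3/3 ok
(5,5)# 3/3 ok
(5,6)# 4/4 ok
(5,7)# 1/1 ok
(6,1)# 3/3 ok
(6,2)# 3/3 ok
(6,3)# 3/3 ok
(6,4)# 3/3 ok
(6,5)# 4/4 ok
(6,6)# 3/3 ok
(7,1)# 1/1 ok
(7,4)# 2/2 ok
(7,5)# 3/3 ok
(7,6)# 3/3 ok
(7,7)# 1/1 ok
All meet the threshold, so the configuration is stable.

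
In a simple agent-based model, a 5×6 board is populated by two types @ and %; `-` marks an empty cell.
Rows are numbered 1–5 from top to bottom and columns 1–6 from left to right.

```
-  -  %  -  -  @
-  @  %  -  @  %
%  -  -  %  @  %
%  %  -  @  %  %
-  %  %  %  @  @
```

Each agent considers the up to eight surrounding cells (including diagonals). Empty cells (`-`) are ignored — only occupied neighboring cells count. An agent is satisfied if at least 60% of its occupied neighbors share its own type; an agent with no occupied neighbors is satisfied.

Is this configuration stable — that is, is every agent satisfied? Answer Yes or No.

Row 1: (1,3)% 1/2 not · (1,6)@ 1/2 not
Row 2: (2,2)@ 0/3 not · (2,3)% 2/3 satisfied · (2,5)@ 2/5 not · (2,6)% 1/4 not
Row 3: (3,1)% 2/3 satisfied · (3,4)% 2/5 not · (3,5)@ 2/7 not · (3,6)% 3/5 satisfied
Row 4: (4,1)% 3/3 satisfied · (4,2)% 4/4 satisfied · (4,4)@ 2/6 not · (4,5)% 4/8 not · (4,6)% 2/5 not
Row 5: (5,2)% 3/3 satisfied · (5,3)% 3/4 satisfied · (5,4)% 2/4 not · (5,5)@ 2/5 not · (5,6)@ 1/3 not
For instance (1,3) has only 1/2 same-type neighbors, below 3/5.

No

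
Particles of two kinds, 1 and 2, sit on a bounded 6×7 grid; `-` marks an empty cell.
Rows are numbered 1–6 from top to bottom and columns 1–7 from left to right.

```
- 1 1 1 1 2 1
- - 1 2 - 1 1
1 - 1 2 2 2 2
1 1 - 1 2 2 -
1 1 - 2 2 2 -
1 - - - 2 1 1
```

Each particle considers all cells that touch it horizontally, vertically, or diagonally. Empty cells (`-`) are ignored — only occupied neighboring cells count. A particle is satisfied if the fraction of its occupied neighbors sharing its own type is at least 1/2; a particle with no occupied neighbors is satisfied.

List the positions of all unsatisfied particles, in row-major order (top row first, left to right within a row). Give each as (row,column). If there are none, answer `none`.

(1,6), (2,4), (2,6), (2,7), (4,4), (6,6)

Row 1: (1,2)1 2/2 satisfied · (1,3)1 3/4 satisfied · (1,4)1 3/4 satisfied · (1,5)1 2/4 satisfied · (1,6)2 0/4 not · (1,7)1 2/3 satisfied
Row 2: (2,3)1 4/6 satisfied · (2,4)2 2/7 not · (2,6)1 3/7 not · (2,7)1 2/5 not
Row 3: (3,1)1 2/2 satisfied · (3,3)1 3/5 satisfied · (3,4)2 3/6 satisfied · (3,5)2 5/7 satisfied · (3,6)2 4/6 satisfied · (3,7)2 2/4 satisfied
Row 4: (4,1)1 4/4 satisfied · (4,2)1 5/5 satisfied · (4,4)1 1/6 not · (4,5)2 7/8 satisfied · (4,6)2 6/6 satisfied
Row 5: (5,1)1 4/4 satisfied · (5,2)1 4/4 satisfied · (5,4)2 3/4 satisfied · (5,5)2 5/7 satisfied · (5,6)2 4/6 satisfied
Row 6: (6,1)1 2/2 satisfied · (6,5)2 3/4 satisfied · (6,6)1 1/4 not · (6,7)1 1/2 satisfied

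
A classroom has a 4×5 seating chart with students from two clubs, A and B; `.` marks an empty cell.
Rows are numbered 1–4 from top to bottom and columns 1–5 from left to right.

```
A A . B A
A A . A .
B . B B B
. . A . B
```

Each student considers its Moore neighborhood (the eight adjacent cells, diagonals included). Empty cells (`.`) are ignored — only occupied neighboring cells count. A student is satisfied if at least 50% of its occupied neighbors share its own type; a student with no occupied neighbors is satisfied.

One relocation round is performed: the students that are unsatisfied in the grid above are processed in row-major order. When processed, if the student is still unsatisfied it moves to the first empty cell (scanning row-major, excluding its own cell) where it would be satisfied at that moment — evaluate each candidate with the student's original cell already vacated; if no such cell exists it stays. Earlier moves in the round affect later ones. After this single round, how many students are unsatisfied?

Initially unsatisfied (in order): (1,4), (2,4), (3,1), (3,3), (4,3).
  (1,4) → (2,5).
  (2,4) → (1,3).
  (3,1) → (2,4).
  (3,3): now satisfied by earlier moves; stays.
  (4,3) → (1,4).
Resulting grid:
A A A A A
A A . B B
. . B B B
. . . . B
Unsatisfied now: (1,5).

1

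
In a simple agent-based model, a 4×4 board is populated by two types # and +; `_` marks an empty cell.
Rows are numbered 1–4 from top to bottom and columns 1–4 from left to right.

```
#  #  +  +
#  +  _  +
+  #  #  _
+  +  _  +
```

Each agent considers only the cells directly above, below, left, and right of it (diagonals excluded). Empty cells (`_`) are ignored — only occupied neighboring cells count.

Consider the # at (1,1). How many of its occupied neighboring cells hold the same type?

2

Occupied neighbors of (1,1): (2,1)=#, (1,2)=#.
Same type (#): 2 of 2.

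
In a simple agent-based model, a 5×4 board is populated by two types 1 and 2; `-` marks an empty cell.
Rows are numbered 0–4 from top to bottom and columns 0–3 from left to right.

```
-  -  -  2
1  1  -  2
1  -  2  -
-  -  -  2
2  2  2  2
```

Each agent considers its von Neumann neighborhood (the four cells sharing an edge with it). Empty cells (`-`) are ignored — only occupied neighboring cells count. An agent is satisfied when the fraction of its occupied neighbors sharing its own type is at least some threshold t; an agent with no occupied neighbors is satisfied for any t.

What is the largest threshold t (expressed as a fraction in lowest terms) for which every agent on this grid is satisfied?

(0,3)2 1/1
(1,0)1 2/2
(1,1)1 1/1
(1,3)2 1/1
(2,0)1 1/1
(2,2)2 — no occupied neighbors
(3,3)2 1/1
(4,0)2 1/1
(4,1)2 2/2
(4,2)2 2/2
(4,3)2 2/2
The smallest same-type fraction is 1/1 at (0,3), which reduces to 1/1. Any threshold above that leaves this agent unsatisfied.

1/1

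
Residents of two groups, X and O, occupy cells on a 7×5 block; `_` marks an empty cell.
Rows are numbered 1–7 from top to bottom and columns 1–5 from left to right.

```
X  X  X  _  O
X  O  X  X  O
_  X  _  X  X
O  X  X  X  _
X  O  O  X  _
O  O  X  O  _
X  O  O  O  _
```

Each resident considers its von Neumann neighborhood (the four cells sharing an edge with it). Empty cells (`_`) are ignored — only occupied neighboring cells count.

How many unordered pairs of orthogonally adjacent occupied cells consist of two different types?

Scan each occupied cell's neighbors to the right and below so each pair is counted once.
From row 1: 1 unlike of 6 pairs (running 1/6).
From row 2: 5 unlike of 7 pairs (running 6/13).
From row 3: 0 unlike of 3 pairs (running 6/16).
From row 4: 4 unlike of 7 pairs (running 10/23).
From row 5: 5 unlike of 7 pairs (running 15/30).
From row 6: 4 unlike of 7 pairs (running 19/37).
From row 7: 1 unlike of 3 pairs (running 20/40).
Total adjacent occupied pairs: 40; unlike-type pairs: 20.

20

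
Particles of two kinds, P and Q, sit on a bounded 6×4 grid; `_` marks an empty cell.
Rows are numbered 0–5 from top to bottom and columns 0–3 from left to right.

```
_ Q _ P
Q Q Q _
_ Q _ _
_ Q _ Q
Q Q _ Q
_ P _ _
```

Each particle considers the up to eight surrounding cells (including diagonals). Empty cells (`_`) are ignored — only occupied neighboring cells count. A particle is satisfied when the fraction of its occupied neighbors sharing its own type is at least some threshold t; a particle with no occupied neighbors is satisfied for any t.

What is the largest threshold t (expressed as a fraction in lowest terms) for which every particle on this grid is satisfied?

(0,1)Q 3/3
(0,3)P 0/1
(1,0)Q 3/3
(1,1)Q 4/4
(1,2)Q 3/4
(2,1)Q 4/4
(3,1)Q 3/3
(3,3)Q 1/1
(4,0)Q 2/3
(4,1)Q 2/3
(4,3)Q 1/1
(5,1)P 0/2
The smallest same-type fraction is 0/1 at (0,3), which reduces to 0/1. Any threshold above that leaves this particle unsatisfied.

0/1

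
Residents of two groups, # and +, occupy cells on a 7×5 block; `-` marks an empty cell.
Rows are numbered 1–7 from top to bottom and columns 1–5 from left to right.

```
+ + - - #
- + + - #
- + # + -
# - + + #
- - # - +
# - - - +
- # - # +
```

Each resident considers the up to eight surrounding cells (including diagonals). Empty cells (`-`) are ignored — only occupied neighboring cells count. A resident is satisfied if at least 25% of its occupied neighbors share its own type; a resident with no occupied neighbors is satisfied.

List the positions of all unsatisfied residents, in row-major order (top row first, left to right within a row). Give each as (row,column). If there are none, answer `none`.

(3,3), (4,1), (4,5), (5,3), (7,4)

Row 1: (1,1)+ 2/2 satisfied · (1,2)+ 3/3 satisfied · (1,5)# 1/1 satisfied
Row 2: (2,2)+ 4/5 satisfied · (2,3)+ 4/5 satisfied · (2,5)# 1/2 satisfied
Row 3: (3,2)+ 3/5 satisfied · (3,3)# 0/6 not · (3,4)+ 3/6 satisfied
Row 4: (4,1)# 0/1 not · (4,3)+ 3/5 satisfied · (4,4)+ 3/6 satisfied · (4,5)# 0/3 not
Row 5: (5,3)# 0/2 not · (5,5)+ 2/3 satisfied
Row 6: (6,1)# 1/1 satisfied · (6,5)+ 2/3 satisfied
Row 7: (7,2)# 1/1 satisfied · (7,4)# 0/2 not · (7,5)+ 1/2 satisfied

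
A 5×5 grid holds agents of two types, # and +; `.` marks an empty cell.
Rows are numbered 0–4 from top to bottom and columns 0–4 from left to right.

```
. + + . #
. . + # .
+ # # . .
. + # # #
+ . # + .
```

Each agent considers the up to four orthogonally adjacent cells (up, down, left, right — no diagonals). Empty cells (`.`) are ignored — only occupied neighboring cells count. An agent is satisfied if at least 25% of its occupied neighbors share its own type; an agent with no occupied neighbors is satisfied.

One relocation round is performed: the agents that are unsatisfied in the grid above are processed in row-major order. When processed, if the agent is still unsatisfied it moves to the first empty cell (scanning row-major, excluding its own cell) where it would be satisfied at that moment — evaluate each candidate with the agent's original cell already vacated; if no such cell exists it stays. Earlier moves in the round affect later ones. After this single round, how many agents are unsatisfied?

0

Initially unsatisfied (in order): (1,3), (2,0), (3,1), (4,3).
  (1,3) → (0,3).
  (2,0) → (0,0).
  (3,1) → (1,0).
  (4,3) → (1,1).
Resulting grid:
+ + + # #
+ + + . .
. # # . .
. . # # #
+ . # . .
All satisfied now.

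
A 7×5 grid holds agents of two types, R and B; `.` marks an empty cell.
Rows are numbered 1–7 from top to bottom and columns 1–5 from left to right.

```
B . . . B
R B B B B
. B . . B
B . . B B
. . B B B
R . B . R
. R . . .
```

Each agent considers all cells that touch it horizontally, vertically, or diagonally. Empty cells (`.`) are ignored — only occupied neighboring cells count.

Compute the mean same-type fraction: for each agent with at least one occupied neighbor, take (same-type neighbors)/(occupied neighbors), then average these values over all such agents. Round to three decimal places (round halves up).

0.776

Row 1: (1,1)B 1/2 · (1,5)B 2/2
Row 2: (2,1)R 0/3 · (2,2)B 3/4 · (2,3)B 3/3 · (2,4)B 4/4 · (2,5)B 3/3
Row 3: (3,2)B 3/4 · (3,5)B 4/4
Row 4: (4,1)B 1/1 · (4,4)B 5/5 · (4,5)B 4/4
Row 5: (5,3)B 3/3 · (5,4)B 5/6 · (5,5)B 3/4
Row 6: (6,1)R 1/1 · (6,3)B 2/3 · (6,5)R 0/2
Row 7: (7,2)R 1/2
Sum over 19 agents: 1/2 + 2/2 + 0/3 + 3/4 + 3/3 + 4/4 + 3/3 + 3/4 + 4/4 + 1/1 + 5/5 + 4/4 + 3/3 + 5/6 + 3/4 + 1/1 + 2/3 + 0/2 + 1/2 = 59/4; mean = 59/4 ÷ 19 = 59/76 = 0.776315… → 0.776.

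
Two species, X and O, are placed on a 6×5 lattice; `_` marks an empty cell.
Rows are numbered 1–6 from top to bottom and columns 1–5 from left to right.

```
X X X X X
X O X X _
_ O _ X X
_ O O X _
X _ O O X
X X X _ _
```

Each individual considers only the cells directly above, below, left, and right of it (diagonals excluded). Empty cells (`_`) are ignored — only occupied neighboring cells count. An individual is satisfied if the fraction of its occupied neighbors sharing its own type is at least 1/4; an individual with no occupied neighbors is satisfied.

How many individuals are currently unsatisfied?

1

(1,1)X 2/2 satisfied
(1,2)X 2/3 satisfied
(1,3)X 3/3 satisfied
(1,4)X 3/3 satisfied
(1,5)X 1/1 satisfied
(2,1)X 1/2 satisfied
(2,2)O 1/4 satisfied
(2,3)X 2/3 satisfied
(2,4)X 3/3 satisfied
(3,2)O 2/2 satisfied
(3,4)X 3/3 satisfied
(3,5)X 1/1 satisfied
(4,2)O 2/2 satisfied
(4,3)O 2/3 satisfied
(4,4)X 1/3 satisfied
(5,1)X 1/1 satisfied
(5,3)O 2/3 satisfied
(5,4)O 1/3 satisfied
(5,5)X 0/1 not
(6,1)X 2/2 satisfied
(6,2)X 2/2 satisfied
(6,3)X 1/2 satisfied
Unsatisfied: (5,5) — 1 in total.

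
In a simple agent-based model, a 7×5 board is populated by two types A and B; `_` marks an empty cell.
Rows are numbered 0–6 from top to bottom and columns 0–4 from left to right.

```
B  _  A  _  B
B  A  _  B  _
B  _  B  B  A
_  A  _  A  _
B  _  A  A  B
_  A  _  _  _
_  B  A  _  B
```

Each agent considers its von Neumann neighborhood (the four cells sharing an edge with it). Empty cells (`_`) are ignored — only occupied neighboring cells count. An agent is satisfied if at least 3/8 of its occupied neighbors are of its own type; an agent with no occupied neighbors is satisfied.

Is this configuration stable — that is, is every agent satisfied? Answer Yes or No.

No

(0,0)B 1/1 ok
(0,2)A 0/0 ok
(0,4)B 0/0 ok
(1,0)B 2/3 ok
(1,1)A 0/1 unhappy
(1,3)B 1/1 ok
(2,0)B 1/1 ok
(2,2)B 1/1 ok
(2,3)B 2/4 ok
(2,4)A 0/1 unhappy
(3,1)A 0/0 ok
(3,3)A 1/2 ok
(4,0)B 0/0 ok
(4,2)A 1/1 ok
(4,3)A 2/3 ok
(4,4)B 0/1 unhappy
(5,1)A 0/1 unhappy
(6,1)B 0/2 unhappy
(6,2)A 0/1 unhappy
(6,4)B 0/0 ok
For instance (1,1) has only 0/1 same-type neighbors, below 3/8.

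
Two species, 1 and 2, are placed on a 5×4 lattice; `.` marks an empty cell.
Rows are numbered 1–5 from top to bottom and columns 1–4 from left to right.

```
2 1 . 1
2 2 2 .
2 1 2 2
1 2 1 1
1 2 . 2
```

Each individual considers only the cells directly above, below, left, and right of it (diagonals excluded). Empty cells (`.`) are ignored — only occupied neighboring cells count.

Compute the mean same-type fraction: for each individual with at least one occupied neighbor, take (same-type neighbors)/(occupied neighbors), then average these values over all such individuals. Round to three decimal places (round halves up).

Row 1: (1,1)2 1/2 · (1,2)1 0/2 · (1,4)1 — no occupied neighbors
Row 2: (2,1)2 3/3 · (2,2)2 2/4 · (2,3)2 2/2
Row 3: (3,1)2 1/3 · (3,2)1 0/4 · (3,3)2 2/4 · (3,4)2 1/2
Row 4: (4,1)1 1/3 · (4,2)2 1/4 · (4,3)1 1/3 · (4,4)1 1/3
Row 5: (5,1)1 1/2 · (5,2)2 1/2 · (5,4)2 0/1
Sum over 16 individuals: 1/2 + 0/2 + 3/3 + 2/4 + 2/2 + 1/3 + 0/4 + 2/4 + 1/2 + 1/3 + 1/4 + 1/3 + 1/3 + 1/2 + 1/2 + 0/1 = 79/12; mean = 79/12 ÷ 16 = 79/192 = 0.411458… → 0.411.

0.411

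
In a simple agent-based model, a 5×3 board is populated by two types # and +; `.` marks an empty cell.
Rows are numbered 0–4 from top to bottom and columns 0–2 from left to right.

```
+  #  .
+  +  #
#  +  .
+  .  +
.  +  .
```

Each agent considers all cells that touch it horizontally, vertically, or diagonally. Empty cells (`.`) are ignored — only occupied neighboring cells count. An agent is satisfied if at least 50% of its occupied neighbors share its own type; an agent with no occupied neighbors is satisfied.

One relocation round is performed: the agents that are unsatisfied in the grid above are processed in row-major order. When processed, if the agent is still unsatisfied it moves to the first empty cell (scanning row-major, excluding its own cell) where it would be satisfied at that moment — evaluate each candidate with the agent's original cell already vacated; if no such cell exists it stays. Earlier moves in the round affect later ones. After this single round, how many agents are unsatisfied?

2

Initially unsatisfied (in order): (0,1), (1,2), (2,0).
  (0,1) → (0,2).
  (1,2): no empty cell satisfies it; stays.
  (2,0): no empty cell satisfies it; stays.
Resulting grid:
+ . #
+ + #
# + .
+ . +
. + .
Unsatisfied now: (1,2), (2,0).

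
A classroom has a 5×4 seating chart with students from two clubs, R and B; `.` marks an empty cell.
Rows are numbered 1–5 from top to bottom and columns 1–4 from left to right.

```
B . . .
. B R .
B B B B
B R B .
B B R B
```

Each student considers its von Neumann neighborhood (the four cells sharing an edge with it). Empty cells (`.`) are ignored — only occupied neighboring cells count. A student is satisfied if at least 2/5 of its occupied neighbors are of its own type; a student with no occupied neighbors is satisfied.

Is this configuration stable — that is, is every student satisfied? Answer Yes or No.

Row 1: (1,1)B 0/0 ok
Row 2: (2,2)B 1/2 ok · (2,3)R 0/2 unhappy
Row 3: (3,1)B 2/2 ok · (3,2)B 3/4 ok · (3,3)B 3/4 ok · (3,4)B 1/1 ok
Row 4: (4,1)B 2/3 ok · (4,2)R 0/4 unhappy · (4,3)B 1/3 unhappy
Row 5: (5,1)B 2/2 ok · (5,2)B 1/3 unhappy · (5,3)R 0/3 unhappy · (5,4)B 0/1 unhappy
For instance (2,3) has only 0/2 same-type neighbors, below 2/5.

No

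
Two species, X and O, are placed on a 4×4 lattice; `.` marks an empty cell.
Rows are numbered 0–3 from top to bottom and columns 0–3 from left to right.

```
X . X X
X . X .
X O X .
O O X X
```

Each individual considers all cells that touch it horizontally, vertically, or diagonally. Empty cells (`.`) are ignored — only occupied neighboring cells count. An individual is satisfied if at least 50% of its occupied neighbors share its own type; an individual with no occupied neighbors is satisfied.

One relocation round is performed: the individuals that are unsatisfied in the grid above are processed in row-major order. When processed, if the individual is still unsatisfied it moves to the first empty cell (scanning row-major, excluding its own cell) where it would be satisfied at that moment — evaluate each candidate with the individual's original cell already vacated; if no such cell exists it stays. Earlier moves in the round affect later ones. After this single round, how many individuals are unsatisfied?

Initially unsatisfied (in order): (2,0), (2,1), (3,1).
  (2,0) → (0,1).
  (2,1) → (2,0).
  (3,1): now satisfied by earlier moves; stays.
Resulting grid:
X X X X
X . X .
O . X .
O O X X
All satisfied now.

0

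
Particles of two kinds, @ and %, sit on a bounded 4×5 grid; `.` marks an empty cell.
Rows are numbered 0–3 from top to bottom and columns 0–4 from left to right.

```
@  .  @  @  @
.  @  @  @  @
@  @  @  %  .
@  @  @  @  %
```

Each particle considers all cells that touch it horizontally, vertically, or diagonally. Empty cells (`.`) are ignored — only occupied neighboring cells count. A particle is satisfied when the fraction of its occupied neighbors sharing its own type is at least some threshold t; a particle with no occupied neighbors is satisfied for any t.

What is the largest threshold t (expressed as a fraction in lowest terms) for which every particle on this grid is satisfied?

1/7

(0,0)@ 1/1
(0,2)@ 4/4
(0,3)@ 5/5
(0,4)@ 3/3
(1,1)@ 6/6
(1,2)@ 6/7
(1,3)@ 6/7
(1,4)@ 3/4
(2,0)@ 4/4
(2,1)@ 7/7
(2,2)@ 7/8
(2,3)% 1/7
(3,0)@ 3/3
(3,1)@ 5/5
(3,2)@ 4/5
(3,3)@ 2/4
(3,4)% 1/2
The smallest same-type fraction is 1/7 at (2,3), which reduces to 1/7. Any threshold above that leaves this particle unsatisfied.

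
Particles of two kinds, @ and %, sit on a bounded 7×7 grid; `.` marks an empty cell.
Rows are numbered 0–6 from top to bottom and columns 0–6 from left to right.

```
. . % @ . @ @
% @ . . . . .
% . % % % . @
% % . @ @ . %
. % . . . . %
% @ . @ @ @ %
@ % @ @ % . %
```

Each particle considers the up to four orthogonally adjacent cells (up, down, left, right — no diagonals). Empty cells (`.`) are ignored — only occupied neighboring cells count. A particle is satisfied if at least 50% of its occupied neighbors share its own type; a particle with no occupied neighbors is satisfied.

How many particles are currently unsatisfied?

(0,2)% 0/1 not
(0,3)@ 0/1 not
(0,5)@ 1/1 satisfied
(0,6)@ 1/1 satisfied
(1,0)% 1/2 satisfied
(1,1)@ 0/1 not
(2,0)% 2/2 satisfied
(2,2)% 1/1 satisfied
(2,3)% 2/3 satisfied
(2,4)% 1/2 satisfied
(2,6)@ 0/1 not
(3,0)% 2/2 satisfied
(3,1)% 2/2 satisfied
(3,3)@ 1/2 satisfied
(3,4)@ 1/2 satisfied
(3,6)% 1/2 satisfied
(4,1)% 1/2 satisfied
(4,6)% 2/2 satisfied
(5,0)% 0/2 not
(5,1)@ 0/3 not
(5,3)@ 2/2 satisfied
(5,4)@ 2/3 satisfied
(5,5)@ 1/2 satisfied
(5,6)% 2/3 satisfied
(6,0)@ 0/2 not
(6,1)% 0/3 not
(6,2)@ 1/2 satisfied
(6,3)@ 2/3 satisfied
(6,4)% 0/2 not
(6,6)% 1/1 satisfied
Unsatisfied: (0,2), (0,3), (1,1), (2,6), (5,0), (5,1), (6,0), (6,1), (6,4) — 9 in total.

9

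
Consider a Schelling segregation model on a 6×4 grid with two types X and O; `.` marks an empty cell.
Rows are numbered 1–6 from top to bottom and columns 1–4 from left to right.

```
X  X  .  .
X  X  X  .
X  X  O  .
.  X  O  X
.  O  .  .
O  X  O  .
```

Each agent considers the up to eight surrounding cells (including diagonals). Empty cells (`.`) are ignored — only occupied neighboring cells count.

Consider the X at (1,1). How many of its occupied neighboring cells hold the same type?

Occupied neighbors of (1,1): (1,2)=X, (2,1)=X, (2,2)=X.
Same type (X): 3 of 3.

3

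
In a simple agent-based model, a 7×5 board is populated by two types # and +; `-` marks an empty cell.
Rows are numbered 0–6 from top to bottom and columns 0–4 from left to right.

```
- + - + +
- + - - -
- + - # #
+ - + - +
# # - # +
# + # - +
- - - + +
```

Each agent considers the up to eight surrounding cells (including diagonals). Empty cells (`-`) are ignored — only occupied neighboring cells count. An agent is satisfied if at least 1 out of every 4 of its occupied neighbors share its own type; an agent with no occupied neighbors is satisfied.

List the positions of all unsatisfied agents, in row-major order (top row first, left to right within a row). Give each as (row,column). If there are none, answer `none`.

(4,3), (5,1)

Row 0: (0,1)+ 1/1 satisfied · (0,3)+ 1/1 satisfied · (0,4)+ 1/1 satisfied
Row 1: (1,1)+ 2/2 satisfied
Row 2: (2,1)+ 3/3 satisfied · (2,3)# 1/3 satisfied · (2,4)# 1/2 satisfied
Row 3: (3,0)+ 1/3 satisfied · (3,2)+ 1/4 satisfied · (3,4)+ 1/4 satisfied
Row 4: (4,0)# 2/4 satisfied · (4,1)# 3/6 satisfied · (4,3)# 1/5 not · (4,4)+ 2/3 satisfied
Row 5: (5,0)# 2/3 satisfied · (5,1)+ 0/4 not · (5,2)# 2/4 satisfied · (5,4)+ 3/4 satisfied
Row 6: (6,3)+ 2/3 satisfied · (6,4)+ 2/2 satisfied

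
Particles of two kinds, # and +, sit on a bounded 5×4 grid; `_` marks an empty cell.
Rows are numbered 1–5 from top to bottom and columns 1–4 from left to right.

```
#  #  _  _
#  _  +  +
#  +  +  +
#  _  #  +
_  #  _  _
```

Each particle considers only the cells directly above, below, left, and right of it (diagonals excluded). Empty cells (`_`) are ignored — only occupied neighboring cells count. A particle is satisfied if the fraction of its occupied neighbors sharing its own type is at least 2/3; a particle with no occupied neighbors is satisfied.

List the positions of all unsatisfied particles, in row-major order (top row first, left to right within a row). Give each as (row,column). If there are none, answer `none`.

(1,1)# 2/2 ok
(1,2)# 1/1 ok
(2,1)# 2/2 ok
(2,3)+ 2/2 ok
(2,4)+ 2/2 ok
(3,1)# 2/3 ok
(3,2)+ 1/2 unhappy
(3,3)+ 3/4 ok
(3,4)+ 3/3 ok
(4,1)# 1/1 ok
(4,3)# 0/2 unhappy
(4,4)+ 1/2 unhappy
(5,2)# 0/0 ok

(3,2), (4,3), (4,4)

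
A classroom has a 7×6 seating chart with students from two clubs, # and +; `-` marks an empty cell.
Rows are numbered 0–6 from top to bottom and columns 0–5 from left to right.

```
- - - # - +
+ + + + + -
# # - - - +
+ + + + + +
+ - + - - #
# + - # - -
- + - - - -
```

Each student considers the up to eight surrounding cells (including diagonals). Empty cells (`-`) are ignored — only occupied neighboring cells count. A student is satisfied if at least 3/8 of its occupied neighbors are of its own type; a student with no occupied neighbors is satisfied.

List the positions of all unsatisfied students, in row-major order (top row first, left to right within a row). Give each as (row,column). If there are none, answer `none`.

(0,3), (1,0), (2,0), (2,1), (4,5), (5,0), (5,3)

Row 0: (0,3)# 0/3 unhappy · (0,5)+ 1/1 ok
Row 1: (1,0)+ 1/3 unhappy · (1,1)+ 2/4 ok · (1,2)+ 2/4 ok · (1,3)+ 2/3 ok · (1,4)+ 3/4 ok
Row 2: (2,0)# 1/5 unhappy · (2,1)# 1/7 unhappy · (2,5)+ 3/3 ok
Row 3: (3,0)+ 2/4 ok · (3,1)+ 4/6 ok · (3,2)+ 3/4 ok · (3,3)+ 3/3 ok · (3,4)+ 3/4 ok · (3,5)+ 2/3 ok
Row 4: (4,0)+ 3/4 ok · (4,2)+ 4/5 ok · (4,5)# 0/2 unhappy
Row 5: (5,0)# 0/3 unhappy · (5,1)+ 3/4 ok · (5,3)# 0/1 unhappy
Row 6: (6,1)+ 1/2 ok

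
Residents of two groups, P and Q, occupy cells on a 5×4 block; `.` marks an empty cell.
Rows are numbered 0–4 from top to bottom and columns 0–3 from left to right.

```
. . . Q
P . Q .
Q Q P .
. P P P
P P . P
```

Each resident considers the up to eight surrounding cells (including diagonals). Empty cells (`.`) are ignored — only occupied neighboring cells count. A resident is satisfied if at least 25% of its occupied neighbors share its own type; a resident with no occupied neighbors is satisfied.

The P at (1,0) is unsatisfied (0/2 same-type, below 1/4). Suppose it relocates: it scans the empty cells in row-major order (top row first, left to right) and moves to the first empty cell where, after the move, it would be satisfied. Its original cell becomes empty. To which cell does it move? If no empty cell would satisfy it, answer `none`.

Vacating (1,0). Empty cells in order:
  (0,0): 0/0 same-type → satisfied — stop here.

(0,0)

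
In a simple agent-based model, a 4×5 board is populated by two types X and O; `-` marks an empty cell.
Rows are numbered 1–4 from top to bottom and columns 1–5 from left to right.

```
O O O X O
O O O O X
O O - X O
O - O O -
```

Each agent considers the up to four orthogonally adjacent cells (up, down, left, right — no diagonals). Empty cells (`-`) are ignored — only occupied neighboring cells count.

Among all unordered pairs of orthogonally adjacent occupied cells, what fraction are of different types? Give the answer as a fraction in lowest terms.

9/22

Scan each occupied cell's neighbors to the right and below so each pair is counted once.
From row 1: 4 unlike of 9 pairs (running 4/9).
From row 2: 3 unlike of 8 pairs (running 7/17).
From row 3: 2 unlike of 4 pairs (running 9/21).
From row 4: 0 unlike of 1 pairs (running 9/22).
Total adjacent occupied pairs: 22; unlike-type pairs: 9.
9/22 is already in lowest terms.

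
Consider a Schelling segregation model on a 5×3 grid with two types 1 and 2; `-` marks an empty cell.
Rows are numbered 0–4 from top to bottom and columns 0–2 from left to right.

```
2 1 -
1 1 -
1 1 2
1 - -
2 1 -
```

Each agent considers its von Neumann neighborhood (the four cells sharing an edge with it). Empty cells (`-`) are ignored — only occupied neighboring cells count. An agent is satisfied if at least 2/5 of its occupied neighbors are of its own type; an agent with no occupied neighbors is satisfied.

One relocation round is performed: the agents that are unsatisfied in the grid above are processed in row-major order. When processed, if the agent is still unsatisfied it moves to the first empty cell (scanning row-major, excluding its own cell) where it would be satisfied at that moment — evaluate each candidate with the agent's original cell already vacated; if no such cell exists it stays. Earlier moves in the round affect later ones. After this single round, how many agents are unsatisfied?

0

Initially unsatisfied (in order): (0,0), (2,2), (4,0), (4,1).
  (0,0) → (1,2).
  (2,2): now satisfied by earlier moves; stays.
  (4,0) → (0,2).
  (4,1): now satisfied by earlier moves; stays.
Resulting grid:
- 1 2
1 1 2
1 1 2
1 - -
- 1 -
All satisfied now.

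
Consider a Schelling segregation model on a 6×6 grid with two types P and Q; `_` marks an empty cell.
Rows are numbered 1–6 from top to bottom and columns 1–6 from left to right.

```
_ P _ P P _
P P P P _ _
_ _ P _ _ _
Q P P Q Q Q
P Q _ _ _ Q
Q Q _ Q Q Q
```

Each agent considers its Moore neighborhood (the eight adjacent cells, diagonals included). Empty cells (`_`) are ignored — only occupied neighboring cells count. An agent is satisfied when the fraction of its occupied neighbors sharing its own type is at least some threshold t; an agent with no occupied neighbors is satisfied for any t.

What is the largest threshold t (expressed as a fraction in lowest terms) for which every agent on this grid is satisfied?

1/5

Row 1: (1,2)P 3/3 · (1,4)P 3/3 · (1,5)P 2/2
Row 2: (2,1)P 2/2 · (2,2)P 4/4 · (2,3)P 5/5 · (2,4)P 4/4
Row 3: (3,3)P 5/6
Row 4: (4,1)Q 1/3 · (4,2)P 3/5 · (4,3)P 2/4 · (4,4)Q 1/3 · (4,5)Q 3/3 · (4,6)Q 2/2
Row 5: (5,1)P 1/5 · (5,2)Q 3/6 · (5,6)Q 4/4
Row 6: (6,1)Q 2/3 · (6,2)Q 2/3 · (6,4)Q 1/1 · (6,5)Q 3/3 · (6,6)Q 2/2
The smallest same-type fraction is 1/5 at (5,1), which reduces to 1/5. Any threshold above that leaves this agent unsatisfied.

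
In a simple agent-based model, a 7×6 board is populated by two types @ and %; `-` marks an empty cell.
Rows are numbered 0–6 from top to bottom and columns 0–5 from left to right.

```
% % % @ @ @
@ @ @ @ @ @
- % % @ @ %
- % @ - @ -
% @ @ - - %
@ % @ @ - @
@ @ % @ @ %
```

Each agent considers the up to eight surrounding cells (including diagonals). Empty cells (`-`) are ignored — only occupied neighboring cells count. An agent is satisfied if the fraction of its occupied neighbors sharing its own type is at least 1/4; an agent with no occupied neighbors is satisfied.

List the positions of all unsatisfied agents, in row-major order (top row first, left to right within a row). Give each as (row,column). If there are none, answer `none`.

(0,2), (2,5), (4,5), (6,2), (6,5)

(0,0)% 1/3 satisfied
(0,1)% 2/5 satisfied
(0,2)% 1/5 not
(0,3)@ 4/5 satisfied
(0,4)@ 5/5 satisfied
(0,5)@ 3/3 satisfied
(1,0)@ 1/4 satisfied
(1,1)@ 2/7 satisfied
(1,2)@ 4/8 satisfied
(1,3)@ 6/8 satisfied
(1,4)@ 7/8 satisfied
(1,5)@ 4/5 satisfied
(2,1)% 2/6 satisfied
(2,2)% 2/7 satisfied
(2,3)@ 6/7 satisfied
(2,4)@ 5/6 satisfied
(2,5)% 0/4 not
(3,1)% 3/6 satisfied
(3,2)@ 3/6 satisfied
(3,4)@ 2/4 satisfied
(4,0)% 2/4 satisfied
(4,1)@ 4/7 satisfied
(4,2)@ 4/6 satisfied
(4,5)% 0/2 not
(5,0)@ 3/5 satisfied
(5,1)% 2/8 satisfied
(5,2)@ 5/7 satisfied
(5,3)@ 4/5 satisfied
(5,5)@ 1/3 satisfied
(6,0)@ 2/3 satisfied
(6,1)@ 3/5 satisfied
(6,2)% 1/5 not
(6,3)@ 3/4 satisfied
(6,4)@ 3/4 satisfied
(6,5)% 0/2 not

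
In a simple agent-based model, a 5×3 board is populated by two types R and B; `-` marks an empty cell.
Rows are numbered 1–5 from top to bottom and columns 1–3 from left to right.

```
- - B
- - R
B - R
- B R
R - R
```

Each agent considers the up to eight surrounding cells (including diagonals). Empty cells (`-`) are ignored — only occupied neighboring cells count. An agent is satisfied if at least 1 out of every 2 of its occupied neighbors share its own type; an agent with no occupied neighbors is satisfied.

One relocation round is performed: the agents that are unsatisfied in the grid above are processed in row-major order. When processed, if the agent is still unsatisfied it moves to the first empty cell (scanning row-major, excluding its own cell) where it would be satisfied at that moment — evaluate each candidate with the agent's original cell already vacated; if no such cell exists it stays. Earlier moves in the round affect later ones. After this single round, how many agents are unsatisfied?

0

Initially unsatisfied (in order): (1,3), (4,2), (5,1).
  (1,3) → (1,1).
  (4,2) → (1,2).
  (5,1): now satisfied by earlier moves; stays.
Resulting grid:
B B -
- - R
B - R
- - R
R - R
All satisfied now.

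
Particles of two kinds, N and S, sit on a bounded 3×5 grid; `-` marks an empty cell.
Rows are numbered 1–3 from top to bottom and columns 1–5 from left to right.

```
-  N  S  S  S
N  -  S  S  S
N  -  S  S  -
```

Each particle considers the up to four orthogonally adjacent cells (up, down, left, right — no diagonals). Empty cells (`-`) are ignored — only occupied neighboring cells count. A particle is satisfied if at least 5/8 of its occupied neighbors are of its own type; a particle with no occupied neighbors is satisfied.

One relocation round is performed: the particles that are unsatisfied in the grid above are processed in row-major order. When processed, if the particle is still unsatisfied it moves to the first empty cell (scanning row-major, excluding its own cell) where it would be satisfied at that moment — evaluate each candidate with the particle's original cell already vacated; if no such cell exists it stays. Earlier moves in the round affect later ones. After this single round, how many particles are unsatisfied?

Initially unsatisfied (in order): (1,2).
  (1,2) → (1,1).
Resulting grid:
N - S S S
N - S S S
N - S S -
All satisfied now.

0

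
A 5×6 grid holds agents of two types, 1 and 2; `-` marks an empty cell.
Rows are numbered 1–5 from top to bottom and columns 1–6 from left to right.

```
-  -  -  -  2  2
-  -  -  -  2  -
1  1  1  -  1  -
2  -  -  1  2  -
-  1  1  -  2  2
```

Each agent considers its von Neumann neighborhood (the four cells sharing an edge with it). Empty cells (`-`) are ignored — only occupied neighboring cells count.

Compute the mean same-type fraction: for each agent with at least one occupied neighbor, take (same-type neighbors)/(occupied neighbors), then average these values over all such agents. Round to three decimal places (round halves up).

Row 1: (1,5)2 2/2 · (1,6)2 1/1
Row 2: (2,5)2 1/2
Row 3: (3,1)1 1/2 · (3,2)1 2/2 · (3,3)1 1/1 · (3,5)1 0/2
Row 4: (4,1)2 0/1 · (4,4)1 0/1 · (4,5)2 1/3
Row 5: (5,2)1 1/1 · (5,3)1 1/1 · (5,5)2 2/2 · (5,6)2 1/1
Sum over 14 agents: 2/2 + 1/1 + 1/2 + 1/2 + 2/2 + 1/1 + 0/2 + 0/1 + 0/1 + 1/3 + 1/1 + 1/1 + 2/2 + 1/1 = 28/3; mean = 28/3 ÷ 14 = 2/3 = 0.666666… → 0.667.

0.667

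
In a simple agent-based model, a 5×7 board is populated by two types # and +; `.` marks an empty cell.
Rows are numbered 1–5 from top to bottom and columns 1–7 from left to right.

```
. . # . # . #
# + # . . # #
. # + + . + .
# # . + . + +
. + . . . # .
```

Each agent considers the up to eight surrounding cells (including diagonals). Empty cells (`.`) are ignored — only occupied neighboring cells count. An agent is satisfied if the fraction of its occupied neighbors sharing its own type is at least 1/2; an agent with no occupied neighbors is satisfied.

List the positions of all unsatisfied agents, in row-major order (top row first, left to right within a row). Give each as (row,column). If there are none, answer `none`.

(1,3)# 1/2 ✓
(1,5)# 1/1 ✓
(1,7)# 2/2 ✓
(2,1)# 1/2 ✓
(2,2)+ 1/5 ✗
(2,3)# 2/5 ✗
(2,6)# 3/4 ✓
(2,7)# 2/3 ✓
(3,2)# 4/6 ✓
(3,3)+ 3/6 ✓
(3,4)+ 2/3 ✓
(3,6)+ 2/4 ✓
(4,1)# 2/3 ✓
(4,2)# 2/4 ✓
(4,4)+ 2/2 ✓
(4,6)+ 2/3 ✓
(4,7)+ 2/3 ✓
(5,2)+ 0/2 ✗
(5,6)# 0/2 ✗

(2,2), (2,3), (5,2), (5,6)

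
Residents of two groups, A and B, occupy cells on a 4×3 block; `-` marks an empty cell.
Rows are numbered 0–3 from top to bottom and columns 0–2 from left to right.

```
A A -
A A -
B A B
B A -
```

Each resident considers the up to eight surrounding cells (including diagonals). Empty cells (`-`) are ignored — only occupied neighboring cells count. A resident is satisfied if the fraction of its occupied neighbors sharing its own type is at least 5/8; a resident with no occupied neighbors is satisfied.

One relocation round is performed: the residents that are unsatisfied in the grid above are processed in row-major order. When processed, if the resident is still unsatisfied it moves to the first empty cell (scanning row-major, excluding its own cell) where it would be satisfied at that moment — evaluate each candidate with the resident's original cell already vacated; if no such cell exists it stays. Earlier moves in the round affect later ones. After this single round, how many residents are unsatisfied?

2

Initially unsatisfied (in order): (2,0), (2,1), (2,2), (3,0), (3,1).
  (2,0): no empty cell satisfies it; stays.
  (2,1) → (0,2).
  (2,2): no empty cell satisfies it; stays.
  (3,0): no empty cell satisfies it; stays.
  (3,1) → (1,2).
Resulting grid:
A A A
A A A
B - B
B - -
Unsatisfied now: (2,0), (2,2).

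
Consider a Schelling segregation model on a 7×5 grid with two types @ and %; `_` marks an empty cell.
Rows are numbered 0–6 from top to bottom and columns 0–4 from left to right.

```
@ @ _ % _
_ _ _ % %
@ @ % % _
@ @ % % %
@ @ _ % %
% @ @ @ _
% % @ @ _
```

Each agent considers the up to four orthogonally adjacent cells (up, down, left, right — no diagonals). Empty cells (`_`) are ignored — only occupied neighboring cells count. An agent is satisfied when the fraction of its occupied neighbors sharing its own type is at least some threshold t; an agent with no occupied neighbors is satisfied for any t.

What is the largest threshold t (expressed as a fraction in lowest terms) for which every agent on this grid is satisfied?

1/3

(0,0)@ 1/1
(0,1)@ 1/1
(0,3)% 1/1
(1,3)% 3/3
(1,4)% 1/1
(2,0)@ 2/2
(2,1)@ 2/3
(2,2)% 2/3
(2,3)% 3/3
(3,0)@ 3/3
(3,1)@ 3/4
(3,2)% 2/3
(3,3)% 4/4
(3,4)% 2/2
(4,0)@ 2/3
(4,1)@ 3/3
(4,3)% 2/3
(4,4)% 2/2
(5,0)% 1/3
(5,1)@ 2/4
(5,2)@ 3/3
(5,3)@ 2/3
(6,0)% 2/2
(6,1)% 1/3
(6,2)@ 2/3
(6,3)@ 2/2
The smallest same-type fraction is 1/3 at (5,0), which reduces to 1/3. Any threshold above that leaves this agent unsatisfied.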